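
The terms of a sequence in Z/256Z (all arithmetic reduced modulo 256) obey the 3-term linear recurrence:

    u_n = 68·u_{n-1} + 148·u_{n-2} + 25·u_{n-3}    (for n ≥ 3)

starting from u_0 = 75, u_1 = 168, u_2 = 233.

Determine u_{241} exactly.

168

u_3 = 68·233 + 148·168 + 25·75 = 87
u_4 = 68·87 + 148·233 + 25·168 = 56
u_5 = 68·56 + 148·87 + 25·233 = 237
u_6 = 68·237 + 148·56 + 25·87 = 211
u_7 = 68·211 + 148·237 + 25·56 = 136
u_8 = 68·136 + 148·211 + 25·237 = 65
Continuing the recurrence:
  u_9 = 127;  u_10 = 152;  u_11 = 37;  u_12 = 27;  u_13 = 104;  u_14 = 217
  u_15 = 103;  u_16 = 248;  u_17 = 157;  u_18 = 35;  u_19 = 72;  u_20 = 177
  u_21 = 15;  u_22 = 88;  u_23 = 85;  u_24 = 235;  u_25 = 40;  u_26 = 201
  u_27 = 119;  u_28 = 184;  u_29 = 77;  u_30 = 115;  u_31 = 8;  u_32 = 33
  u_33 = 159;  u_34 = 24;  u_35 = 133;  u_36 = 187;  u_37 = 232;  u_38 = 185
  u_39 = 135;  u_40 = 120;  u_41 = 253;  u_42 = 195;  u_43 = 200;  u_44 = 145
  u_45 = 47;  u_46 = 216;  u_47 = 181;  u_48 = 139;  u_49 = 168;  u_50 = 169
  u_51 = 151;  u_52 = 56;  u_53 = 173;  u_54 = 19;  u_55 = 136;  u_56 = 1
  u_57 = 191;  u_58 = 152;  u_59 = 229;  u_60 = 91;  u_61 = 104;  u_62 = 153
  u_63 = 167;  u_64 = 248;  u_65 = 93;  u_66 = 99;  u_67 = 72;  u_68 = 113
  u_69 = 79;  u_70 = 88;  u_71 = 21;  u_72 = 43;  u_73 = 40;  u_74 = 137
  u_75 = 183;  u_76 = 184;  u_77 = 13;  u_78 = 179;  u_79 = 8;  u_80 = 225
  u_81 = 223;  u_82 = 24;  u_83 = 69;  u_84 = 251;  u_85 = 232;  u_86 = 121
  u_87 = 199;  u_88 = 120;  u_89 = 189;  u_90 = 3;  u_91 = 200;  u_92 = 81
  u_93 = 111;  u_94 = 216;  u_95 = 117;  u_96 = 203;  u_97 = 168;  u_98 = 105
  u_99 = 215;  u_100 = 56;  u_101 = 109;  u_102 = 83;  u_103 = 136;  u_104 = 193
  u_105 = 255;  u_106 = 152;  u_107 = 165;  u_108 = 155;  u_109 = 104;  u_110 = 89
  u_111 = 231;  u_112 = 248;  u_113 = 29;  u_114 = 163;  u_115 = 72;  u_116 = 49
  u_117 = 143;  u_118 = 88;  u_119 = 213;  u_120 = 107;  u_121 = 40;  u_122 = 73
  u_123 = 247;  u_124 = 184;  u_125 = 205;  u_126 = 243;  u_127 = 8;  u_128 = 161
  u_129 = 31;  u_130 = 24;  u_131 = 5;  u_132 = 59;  u_133 = 232;  u_134 = 57
  u_135 = 7;  u_136 = 120;  u_137 = 125;  u_138 = 67;  u_139 = 200;  u_140 = 17
  u_141 = 175;  u_142 = 216;  u_143 = 53;  u_144 = 11;  u_145 = 168;  u_146 = 41
  u_147 = 23;  u_148 = 56;  u_149 = 45;  u_150 = 147;  u_151 = 136;  u_152 = 129
  u_153 = 63;  u_154 = 152;  u_155 = 101;  u_156 = 219;  u_157 = 104;  u_158 = 25
  u_159 = 39;  u_160 = 248;  u_161 = 221;  u_162 = 227;  u_163 = 72;  u_164 = 241
  u_165 = 207;  u_166 = 88;  u_167 = 149;  u_168 = 171;  u_169 = 40;  u_170 = 9
  u_171 = 55;  u_172 = 184;  u_173 = 141;  u_174 = 51;  u_175 = 8;  u_176 = 97
  u_177 = 95;  u_178 = 24;  u_179 = 197;  u_180 = 123;  u_181 = 232;  u_182 = 249
  u_183 = 71;  u_184 = 120;  u_185 = 61;  u_186 = 131;  u_187 = 200;  u_188 = 209
  u_189 = 239;  u_190 = 216;  u_191 = 245;  u_192 = 75;  u_193 = 168;  u_194 = 233
  u_195 = 87;  u_196 = 56;  u_197 = 237;  u_198 = 211;  u_199 = 136;  u_200 = 65
  u_201 = 127;  u_202 = 152;  u_203 = 37;  u_204 = 27;  u_205 = 104;  u_206 = 217
  u_207 = 103;  u_208 = 248;  u_209 = 157;  u_210 = 35;  u_211 = 72;  u_212 = 177
  u_213 = 15;  u_214 = 88;  u_215 = 85;  u_216 = 235;  u_217 = 40;  u_218 = 201
  u_219 = 119;  u_220 = 184;  u_221 = 77;  u_222 = 115;  u_223 = 8;  u_224 = 33
  u_225 = 159;  u_226 = 24;  u_227 = 133;  u_228 = 187;  u_229 = 232;  u_230 = 185
  u_231 = 135;  u_232 = 120;  u_233 = 253;  u_234 = 195;  u_235 = 200;  u_236 = 145
  u_237 = 47;  u_238 = 216;  u_239 = 181
u_240 = 68·181 + 148·216 + 25·47 = 139
u_241 = 68·139 + 148·181 + 25·216 = 168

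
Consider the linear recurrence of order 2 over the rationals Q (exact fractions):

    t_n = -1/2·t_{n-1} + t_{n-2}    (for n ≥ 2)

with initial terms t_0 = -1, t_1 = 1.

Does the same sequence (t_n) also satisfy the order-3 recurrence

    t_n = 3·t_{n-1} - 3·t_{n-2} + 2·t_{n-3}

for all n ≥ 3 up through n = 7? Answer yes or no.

no

Terms t_0..t_7: -1, 1, -3/2, 7/4, -19/8, 47/16, -123/32, 311/64
n=3: candidate gives -19/2, actual t_3 = 7/4 ✗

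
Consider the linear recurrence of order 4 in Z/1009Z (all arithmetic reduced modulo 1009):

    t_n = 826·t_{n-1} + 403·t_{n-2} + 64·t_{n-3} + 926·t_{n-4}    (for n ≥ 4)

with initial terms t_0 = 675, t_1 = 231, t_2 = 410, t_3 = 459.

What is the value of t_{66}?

t_4 = 826·459 + 403·410 + 64·231 + 926·675 = 641
t_5 = 826·641 + 403·459 + 64·410 + 926·231 = 75
t_6 = 826·75 + 403·641 + 64·459 + 926·410 = 811
t_7 = 826·811 + 403·75 + 64·641 + 926·459 = 774
t_8 = 826·774 + 403·811 + 64·75 + 926·641 = 573
t_9 = 826·573 + 403·774 + 64·811 + 926·75 = 492
t_10 = 826·492 + 403·573 + 64·774 + 926·811 = 8
t_11 = 826·8 + 403·492 + 64·573 + 926·774 = 739
t_12 = 826·739 + 403·8 + 64·492 + 926·573 = 239
t_13 = 826·239 + 403·739 + 64·8 + 926·492 = 857
t_14 = 826·857 + 403·239 + 64·739 + 926·8 = 244
t_15 = 826·244 + 403·857 + 64·239 + 926·739 = 410
t_16 = 826·410 + 403·244 + 64·857 + 926·239 = 800
t_17 = 826·800 + 403·410 + 64·244 + 926·857 = 648
t_18 = 826·648 + 403·800 + 64·410 + 926·244 = 941
t_19 = 826·941 + 403·648 + 64·800 + 926·410 = 166
t_20 = 826·166 + 403·941 + 64·648 + 926·800 = 28
t_21 = 826·28 + 403·166 + 64·941 + 926·648 = 611
t_22 = 826·611 + 403·28 + 64·166 + 926·941 = 495
t_23 = 826·495 + 403·611 + 64·28 + 926·166 = 384
t_24 = 826·384 + 403·495 + 64·611 + 926·28 = 517
t_25 = 826·517 + 403·384 + 64·495 + 926·611 = 748
t_26 = 826·748 + 403·517 + 64·384 + 926·495 = 472
t_27 = 826·472 + 403·748 + 64·517 + 926·384 = 358
t_28 = 826·358 + 403·472 + 64·748 + 926·517 = 511
t_29 = 826·511 + 403·358 + 64·472 + 926·748 = 723
t_30 = 826·723 + 403·511 + 64·358 + 926·472 = 856
t_31 = 826·856 + 403·723 + 64·511 + 926·358 = 487
t_32 = 826·487 + 403·856 + 64·723 + 926·511 = 393
t_33 = 826·393 + 403·487 + 64·856 + 926·723 = 55
t_34 = 826·55 + 403·393 + 64·487 + 926·856 = 471
t_35 = 826·471 + 403·55 + 64·393 + 926·487 = 414
t_36 = 826·414 + 403·471 + 64·55 + 926·393 = 196
t_37 = 826·196 + 403·414 + 64·471 + 926·55 = 158
t_38 = 826·158 + 403·196 + 64·414 + 926·471 = 144
t_39 = 826·144 + 403·158 + 64·196 + 926·414 = 369
t_40 = 826·369 + 403·144 + 64·158 + 926·196 = 493
t_41 = 826·493 + 403·369 + 64·144 + 926·158 = 104
t_42 = 826·104 + 403·493 + 64·369 + 926·144 = 610
t_43 = 826·610 + 403·104 + 64·493 + 926·369 = 828
t_44 = 826·828 + 403·610 + 64·104 + 926·493 = 512
t_45 = 826·512 + 403·828 + 64·610 + 926·104 = 993
t_46 = 826·993 + 403·512 + 64·828 + 926·610 = 745
t_47 = 826·745 + 403·993 + 64·512 + 926·828 = 863
t_48 = 826·863 + 403·745 + 64·993 + 926·512 = 913
t_49 = 826·913 + 403·863 + 64·745 + 926·993 = 675
t_50 = 826·675 + 403·913 + 64·863 + 926·745 = 696
t_51 = 826·696 + 403·675 + 64·913 + 926·863 = 290
t_52 = 826·290 + 403·696 + 64·675 + 926·913 = 102
t_53 = 826·102 + 403·290 + 64·696 + 926·675 = 958
t_54 = 826·958 + 403·102 + 64·290 + 926·696 = 132
t_55 = 826·132 + 403·958 + 64·102 + 926·290 = 307
t_56 = 826·307 + 403·132 + 64·958 + 926·102 = 420
t_57 = 826·420 + 403·307 + 64·132 + 926·958 = 11
t_58 = 826·11 + 403·420 + 64·307 + 926·132 = 373
t_59 = 826·373 + 403·11 + 64·420 + 926·307 = 131
t_60 = 826·131 + 403·373 + 64·11 + 926·420 = 371
t_61 = 826·371 + 403·131 + 64·373 + 926·11 = 796
t_62 = 826·796 + 403·371 + 64·131 + 926·373 = 441
t_63 = 826·441 + 403·796 + 64·371 + 926·131 = 706
t_64 = 826·706 + 403·441 + 64·796 + 926·371 = 64
t_65 = 826·64 + 403·706 + 64·441 + 926·796 = 874
t_66 = 826·874 + 403·64 + 64·706 + 926·441 = 556

556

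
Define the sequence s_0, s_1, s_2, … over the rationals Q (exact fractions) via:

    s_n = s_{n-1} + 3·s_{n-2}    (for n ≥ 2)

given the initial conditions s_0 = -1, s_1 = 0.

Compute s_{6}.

s_2 = 1·0 + 3·-1 = -3
s_3 = 1·-3 + 3·0 = -3
s_4 = 1·-3 + 3·-3 = -12
s_5 = 1·-12 + 3·-3 = -21
s_6 = 1·-21 + 3·-12 = -57

-57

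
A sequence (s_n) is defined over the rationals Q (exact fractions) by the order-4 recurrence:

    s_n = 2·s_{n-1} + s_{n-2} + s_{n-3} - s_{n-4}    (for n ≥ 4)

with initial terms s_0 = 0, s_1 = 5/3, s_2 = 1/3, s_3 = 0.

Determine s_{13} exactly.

s_4 = 2·0 + 1·1/3 + 1·5/3 + -1·0 = 2
s_5 = 2·2 + 1·0 + 1·1/3 + -1·5/3 = 8/3
s_6 = 2·8/3 + 1·2 + 1·0 + -1·1/3 = 7
s_7 = 2·7 + 1·8/3 + 1·2 + -1·0 = 56/3
s_8 = 2·56/3 + 1·7 + 1·8/3 + -1·2 = 45
s_9 = 2·45 + 1·56/3 + 1·7 + -1·8/3 = 113
s_10 = 2·113 + 1·45 + 1·56/3 + -1·7 = 848/3
s_11 = 2·848/3 + 1·113 + 1·45 + -1·56/3 = 2114/3
s_12 = 2·2114/3 + 1·848/3 + 1·113 + -1·45 = 1760
s_13 = 2·1760 + 1·2114/3 + 1·848/3 + -1·113 = 13183/3

13183/3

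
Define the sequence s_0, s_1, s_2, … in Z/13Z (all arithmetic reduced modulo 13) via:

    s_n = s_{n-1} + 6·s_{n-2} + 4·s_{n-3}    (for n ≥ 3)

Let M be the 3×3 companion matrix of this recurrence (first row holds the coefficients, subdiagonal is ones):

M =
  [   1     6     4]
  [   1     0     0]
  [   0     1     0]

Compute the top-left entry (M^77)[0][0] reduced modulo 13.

9

(M^77)[0][0] is the top entry after applying M 77 times to the unit state (1, 0, 0). Equivalently it is h_{79} for the auxiliary sequence (h_n) obeying the same recurrence with h_2 = 1 and h_i = 0 for 0 ≤ i < 2:
h_3 = 1·1 + 6·0 + 4·0 = 1
h_4 = 1·1 + 6·1 + 4·0 = 7
h_5 = 1·7 + 6·1 + 4·1 = 4
h_6 = 1·4 + 6·7 + 4·1 = 11
h_7 = 1·11 + 6·4 + 4·7 = 11
h_8 = 1·11 + 6·11 + 4·4 = 2
h_9 = 1·2 + 6·11 + 4·11 = 8
h_10 = 1·8 + 6·2 + 4·11 = 12
h_11 = 1·12 + 6·8 + 4·2 = 3
h_12 = 1·3 + 6·12 + 4·8 = 3
h_13 = 1·3 + 6·3 + 4·12 = 4
h_14 = 1·4 + 6·3 + 4·3 = 8
h_15 = 1·8 + 6·4 + 4·3 = 5
h_16 = 1·5 + 6·8 + 4·4 = 4
h_17 = 1·4 + 6·5 + 4·8 = 1
h_18 = 1·1 + 6·4 + 4·5 = 6
h_19 = 1·6 + 6·1 + 4·4 = 2
h_20 = 1·2 + 6·6 + 4·1 = 3
h_21 = 1·3 + 6·2 + 4·6 = 0
h_22 = 1·0 + 6·3 + 4·2 = 0
h_23 = 1·0 + 6·0 + 4·3 = 12
h_24 = 1·12 + 6·0 + 4·0 = 12
h_25 = 1·12 + 6·12 + 4·0 = 6
h_26 = 1·6 + 6·12 + 4·12 = 9
h_27 = 1·9 + 6·6 + 4·12 = 2
h_28 = 1·2 + 6·9 + 4·6 = 2
h_29 = 1·2 + 6·2 + 4·9 = 11
h_30 = 1·11 + 6·2 + 4·2 = 5
h_31 = 1·5 + 6·11 + 4·2 = 1
h_32 = 1·1 + 6·5 + 4·11 = 10
h_33 = 1·10 + 6·1 + 4·5 = 10
h_34 = 1·10 + 6·10 + 4·1 = 9
h_35 = 1·9 + 6·10 + 4·10 = 5
h_36 = 1·5 + 6·9 + 4·10 = 8
h_37 = 1·8 + 6·5 + 4·9 = 9
h_38 = 1·9 + 6·8 + 4·5 = 12
h_39 = 1·12 + 6·9 + 4·8 = 7
h_40 = 1·7 + 6·12 + 4·9 = 11
h_41 = 1·11 + 6·7 + 4·12 = 10
h_42 = 1·10 + 6·11 + 4·7 = 0
h_43 = 1·0 + 6·10 + 4·11 = 0
h_44 = 1·0 + 6·0 + 4·10 = 1
h_45 = 1·1 + 6·0 + 4·0 = 1
h_46 = 1·1 + 6·1 + 4·0 = 7
h_47 = 1·7 + 6·1 + 4·1 = 4
h_48 = 1·4 + 6·7 + 4·1 = 11
h_49 = 1·11 + 6·4 + 4·7 = 11
h_50 = 1·11 + 6·11 + 4·4 = 2
h_51 = 1·2 + 6·11 + 4·11 = 8
h_52 = 1·8 + 6·2 + 4·11 = 12
h_53 = 1·12 + 6·8 + 4·2 = 3
h_54 = 1·3 + 6·12 + 4·8 = 3
h_55 = 1·3 + 6·3 + 4·12 = 4
h_56 = 1·4 + 6·3 + 4·3 = 8
h_57 = 1·8 + 6·4 + 4·3 = 5
h_58 = 1·5 + 6·8 + 4·4 = 4
h_59 = 1·4 + 6·5 + 4·8 = 1
h_60 = 1·1 + 6·4 + 4·5 = 6
h_61 = 1·6 + 6·1 + 4·4 = 2
h_62 = 1·2 + 6·6 + 4·1 = 3
h_63 = 1·3 + 6·2 + 4·6 = 0
h_64 = 1·0 + 6·3 + 4·2 = 0
h_65 = 1·0 + 6·0 + 4·3 = 12
h_66 = 1·12 + 6·0 + 4·0 = 12
h_67 = 1·12 + 6·12 + 4·0 = 6
h_68 = 1·6 + 6·12 + 4·12 = 9
h_69 = 1·9 + 6·6 + 4·12 = 2
h_70 = 1·2 + 6·9 + 4·6 = 2
h_71 = 1·2 + 6·2 + 4·9 = 11
h_72 = 1·11 + 6·2 + 4·2 = 5
h_73 = 1·5 + 6·11 + 4·2 = 1
h_74 = 1·1 + 6·5 + 4·11 = 10
h_75 = 1·10 + 6·1 + 4·5 = 10
h_76 = 1·10 + 6·10 + 4·1 = 9
h_77 = 1·9 + 6·10 + 4·10 = 5
h_78 = 1·5 + 6·9 + 4·10 = 8
h_79 = 1·8 + 6·5 + 4·9 = 9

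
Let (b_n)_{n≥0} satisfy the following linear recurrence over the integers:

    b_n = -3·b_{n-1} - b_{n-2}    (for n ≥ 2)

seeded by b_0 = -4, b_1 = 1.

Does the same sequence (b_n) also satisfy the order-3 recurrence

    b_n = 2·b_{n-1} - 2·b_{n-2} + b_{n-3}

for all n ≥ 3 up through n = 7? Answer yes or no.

no

Terms b_0..b_7: -4, 1, 1, -4, 11, -29, 76, -199
n=3: candidate gives -4, actual b_3 = -4 ✓
n=4: candidate gives -9, actual b_4 = 11 ✗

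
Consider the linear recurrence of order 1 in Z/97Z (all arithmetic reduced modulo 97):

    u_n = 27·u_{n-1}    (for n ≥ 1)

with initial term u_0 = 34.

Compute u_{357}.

u_1 = 27·34 = 45
u_2 = 27·45 = 51
u_3 = 27·51 = 19
u_4 = 27·19 = 28
u_5 = 27·28 = 77
u_6 = 27·77 = 42
u_7 = 27·42 = 67
u_8 = 27·67 = 63
u_9 = 27·63 = 52
u_10 = 27·52 = 46
u_11 = 27·46 = 78
u_12 = 27·78 = 69
u_13 = 27·69 = 20
u_14 = 27·20 = 55
u_15 = 27·55 = 30
u_16 = 27·30 = 34
(u_16) = (34) = (u_0), so the sequence has period 16.
357 ≡ 5 (mod 16), hence u_357 = u_5 = 77.

77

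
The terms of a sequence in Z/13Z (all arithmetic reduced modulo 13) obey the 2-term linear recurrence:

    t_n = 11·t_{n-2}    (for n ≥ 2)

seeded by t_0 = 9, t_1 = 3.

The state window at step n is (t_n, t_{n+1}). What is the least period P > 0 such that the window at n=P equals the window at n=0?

24

n=0: window = (9, 3)
n=1: window = (3, 8)
n=2: window = (8, 7)
n=3: window = (7, 10)
n=4: window = (10, 12)
n=5: window = (12, 6)
n=6: window = (6, 2)
n=7: window = (2, 1)
n=8: window = (1, 9)
n=9: window = (9, 11)
n=10: window = (11, 8)
n=11: window = (8, 4)
n=12: window = (4, 10)
n=13: window = (10, 5)
n=14: window = (5, 6)
n=15: window = (6, 3)
n=16: window = (3, 1)
n=17: window = (1, 7)
n=18: window = (7, 11)
n=19: window = (11, 12)
n=20: window = (12, 4)
n=21: window = (4, 2)
n=22: window = (2, 5)
n=23: window = (5, 9)
n=24: window = (9, 3)
window at n=24 equals window at n=0 → period = 24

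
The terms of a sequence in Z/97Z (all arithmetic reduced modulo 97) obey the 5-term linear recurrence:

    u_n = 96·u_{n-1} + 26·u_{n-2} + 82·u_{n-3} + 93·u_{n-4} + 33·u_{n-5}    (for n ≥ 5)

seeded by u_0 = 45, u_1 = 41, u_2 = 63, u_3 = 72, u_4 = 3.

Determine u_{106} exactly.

25

u_5 = 96·3 + 26·72 + 82·63 + 93·41 + 33·45 = 14
u_6 = 96·14 + 26·3 + 82·72 + 93·63 + 33·41 = 85
u_7 = 96·85 + 26·14 + 82·3 + 93·72 + 33·63 = 85
u_8 = 96·85 + 26·85 + 82·14 + 93·3 + 33·72 = 11
u_9 = 96·11 + 26·85 + 82·85 + 93·14 + 33·3 = 94
u_10 = 96·94 + 26·11 + 82·85 + 93·85 + 33·14 = 9
Continuing the recurrence:
  u_11 = 79;  u_12 = 51;  u_13 = 12;  u_14 = 91;  u_15 = 19;  u_16 = 11
  u_17 = 74;  u_18 = 56;  u_19 = 71;  u_20 = 82;  u_21 = 21;  u_22 = 63
  u_23 = 41;  u_24 = 96;  u_25 = 28;  u_26 = 63;  u_27 = 73;  u_28 = 77
  u_29 = 52;  u_30 = 72;  u_31 = 69;  u_32 = 20;  u_33 = 20;  u_34 = 20
  u_35 = 69;  u_36 = 20;  u_37 = 17;  u_38 = 48;  u_39 = 90;  u_40 = 93
  u_41 = 82;  u_42 = 94;  u_43 = 24;  u_44 = 5;  u_45 = 10;  u_46 = 53
  u_47 = 34;  u_48 = 26;  u_49 = 91;  u_50 = 96;  u_51 = 1;  u_52 = 14
  u_53 = 36;  u_54 = 22;  u_55 = 85;  u_56 = 21;  u_57 = 43;  u_58 = 37
  u_59 = 85;  u_60 = 43;  u_61 = 96;  u_62 = 48;  u_63 = 65;  u_64 = 48
  u_65 = 17;  u_66 = 31;  u_67 = 45;  u_68 = 34;  u_69 = 53;  u_70 = 11
  u_71 = 51;  u_72 = 13;  u_73 = 21;  u_74 = 93;  u_75 = 29;  u_76 = 19
  u_77 = 73;  u_78 = 16;  u_79 = 88;  u_80 = 17;  u_81 = 38;  u_82 = 71
  u_83 = 62;  u_84 = 73;  u_85 = 10;  u_86 = 85;  u_87 = 11;  u_88 = 20
  u_89 = 2;  u_90 = 52;  u_91 = 36;  u_92 = 17;  u_93 = 15;  u_94 = 36
  u_95 = 22;  u_96 = 63;  u_97 = 82;  u_98 = 25;  u_99 = 31;  u_100 = 57
  u_101 = 88;  u_102 = 43;  u_103 = 54;  u_104 = 54
u_105 = 96·54 + 26·54 + 82·43 + 93·88 + 33·57 = 3
u_106 = 96·3 + 26·54 + 82·54 + 93·43 + 33·88 = 25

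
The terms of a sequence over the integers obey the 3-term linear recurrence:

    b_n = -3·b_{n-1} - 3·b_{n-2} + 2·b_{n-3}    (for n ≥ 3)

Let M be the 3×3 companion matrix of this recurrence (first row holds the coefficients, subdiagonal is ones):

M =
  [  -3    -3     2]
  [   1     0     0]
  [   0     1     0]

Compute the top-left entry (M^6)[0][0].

(M^6)[0][0] is the top entry after applying M 6 times to the unit state (1, 0, 0). Equivalently it is h_{8} for the auxiliary sequence (h_n) obeying the same recurrence with h_2 = 1 and h_i = 0 for 0 ≤ i < 2:
h_3 = -3·1 + -3·0 + 2·0 = -3
h_4 = -3·-3 + -3·1 + 2·0 = 6
h_5 = -3·6 + -3·-3 + 2·1 = -7
h_6 = -3·-7 + -3·6 + 2·-3 = -3
h_7 = -3·-3 + -3·-7 + 2·6 = 42
h_8 = -3·42 + -3·-3 + 2·-7 = -131

-131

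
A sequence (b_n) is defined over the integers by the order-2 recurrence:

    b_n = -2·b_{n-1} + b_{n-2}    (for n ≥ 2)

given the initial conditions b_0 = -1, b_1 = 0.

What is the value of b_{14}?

-33461

b_2 = -2·0 + 1·-1 = -1
b_3 = -2·-1 + 1·0 = 2
b_4 = -2·2 + 1·-1 = -5
b_5 = -2·-5 + 1·2 = 12
b_6 = -2·12 + 1·-5 = -29
b_7 = -2·-29 + 1·12 = 70
b_8 = -2·70 + 1·-29 = -169
b_9 = -2·-169 + 1·70 = 408
b_10 = -2·408 + 1·-169 = -985
b_11 = -2·-985 + 1·408 = 2378
b_12 = -2·2378 + 1·-985 = -5741
b_13 = -2·-5741 + 1·2378 = 13860
b_14 = -2·13860 + 1·-5741 = -33461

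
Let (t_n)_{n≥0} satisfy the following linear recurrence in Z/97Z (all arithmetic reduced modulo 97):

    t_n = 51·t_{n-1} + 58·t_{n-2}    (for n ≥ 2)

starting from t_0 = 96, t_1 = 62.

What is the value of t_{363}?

t_2 = 51·62 + 58·96 = 0
t_3 = 51·0 + 58·62 = 7
t_4 = 51·7 + 58·0 = 66
t_5 = 51·66 + 58·7 = 86
t_6 = 51·86 + 58·66 = 66
t_7 = 51·66 + 58·86 = 12
Continuing the recurrence:
  t_8 = 75;  t_9 = 59;  t_10 = 84;  t_11 = 43;  t_12 = 81;  t_13 = 29
  t_14 = 66;  t_15 = 4;  t_16 = 55;  t_17 = 30;  t_18 = 64;  t_19 = 57
  t_20 = 23;  t_21 = 17;  t_22 = 67;  t_23 = 38;  t_24 = 4;  t_25 = 80
  t_26 = 44;  t_27 = 94;  t_28 = 71;  t_29 = 52;  t_30 = 77;  t_31 = 56
  t_32 = 47;  t_33 = 19;  t_34 = 9;  t_35 = 9;  t_36 = 11;  t_37 = 16
  t_38 = 96;  t_39 = 4;  t_40 = 49;  t_41 = 15;  t_42 = 18;  t_43 = 42
  t_44 = 82;  t_45 = 22;  t_46 = 58;  t_47 = 63;  t_48 = 78;  t_49 = 66
  t_50 = 33;  t_51 = 79;  t_52 = 26;  t_53 = 88;  t_54 = 79;  t_55 = 15
  t_56 = 12;  t_57 = 27;  t_58 = 36;  t_59 = 7;  t_60 = 20;  t_61 = 68
  t_62 = 69;  t_63 = 91;  t_64 = 10;  t_65 = 65;  t_66 = 15;  t_67 = 73
  t_68 = 34;  t_69 = 51;  t_70 = 14;  t_71 = 83;  t_72 = 1;  t_73 = 15
  t_74 = 47;  t_75 = 66;  t_76 = 78;  t_77 = 46;  t_78 = 80;  t_79 = 55
  t_80 = 73;  t_81 = 26;  t_82 = 31;  t_83 = 82;  t_84 = 63;  t_85 = 15
  t_86 = 54;  t_87 = 35;  t_88 = 67;  t_89 = 15;  t_90 = 92;  t_91 = 33
  t_92 = 35;  t_93 = 13;  t_94 = 74;  t_95 = 66;  t_96 = 92;  t_97 = 81
  t_98 = 58;  t_99 = 90;  t_100 = 0;  t_101 = 79;  t_102 = 52;  t_103 = 56
  t_104 = 52;  t_105 = 80;  t_106 = 15;  t_107 = 70;  t_108 = 75;  t_109 = 28
  t_110 = 55;  t_111 = 64;  t_112 = 52;  t_113 = 59;  t_114 = 11;  t_115 = 6
  t_116 = 71;  t_117 = 89;  t_118 = 24;  t_119 = 81;  t_120 = 91;  t_121 = 27
  t_122 = 59;  t_123 = 16;  t_124 = 67;  t_125 = 77;  t_126 = 53;  t_127 = 88
  t_128 = 93;  t_129 = 50;  t_130 = 87;  t_131 = 62;  t_132 = 60;  t_133 = 60
  t_134 = 41;  t_135 = 42;  t_136 = 58;  t_137 = 59;  t_138 = 68;  t_139 = 3
  t_140 = 23;  t_141 = 86;  t_142 = 94;  t_143 = 82;  t_144 = 31;  t_145 = 32
  t_146 = 35;  t_147 = 52;  t_148 = 26;  t_149 = 74;  t_150 = 44;  t_151 = 37
  t_152 = 74;  t_153 = 3;  t_154 = 80;  t_155 = 83;  t_156 = 46;  t_157 = 79
  t_158 = 4;  t_159 = 33;  t_160 = 72;  t_161 = 57;  t_162 = 2;  t_163 = 13
  t_164 = 3;  t_165 = 34;  t_166 = 65;  t_167 = 49;  t_168 = 61;  t_169 = 36
  t_170 = 39;  t_171 = 3;  t_172 = 87;  t_173 = 52;  t_174 = 35;  t_175 = 48
  t_176 = 16;  t_177 = 11;  t_178 = 34;  t_179 = 44;  t_180 = 45;  t_181 = 94
  t_182 = 32;  t_183 = 3;  t_184 = 69;  t_185 = 7;  t_186 = 91;  t_187 = 3
  t_188 = 96;  t_189 = 26;  t_190 = 7;  t_191 = 22;  t_192 = 73;  t_193 = 52
  t_194 = 96;  t_195 = 55;  t_196 = 31;  t_197 = 18;  t_198 = 0;  t_199 = 74
  t_200 = 88;  t_201 = 50;  t_202 = 88;  t_203 = 16;  t_204 = 3;  t_205 = 14
  t_206 = 15;  t_207 = 25;  t_208 = 11;  t_209 = 71;  t_210 = 88;  t_211 = 70
  t_212 = 41;  t_213 = 40;  t_214 = 53;  t_215 = 76;  t_216 = 63;  t_217 = 55
  t_218 = 57;  t_219 = 83;  t_220 = 70;  t_221 = 42;  t_222 = 91;  t_223 = 93
  t_224 = 30;  t_225 = 37;  t_226 = 38;  t_227 = 10;  t_228 = 95;  t_229 = 90
  t_230 = 12;  t_231 = 12;  t_232 = 47;  t_233 = 86;  t_234 = 31;  t_235 = 70
  t_236 = 33;  t_237 = 20;  t_238 = 24;  t_239 = 56;  t_240 = 77;  t_241 = 94
  t_242 = 45;  t_243 = 84;  t_244 = 7;  t_245 = 88;  t_246 = 44;  t_247 = 73
  t_248 = 67;  t_249 = 85;  t_250 = 73;  t_251 = 20;  t_252 = 16;  t_253 = 36
  t_254 = 48;  t_255 = 74;  t_256 = 59;  t_257 = 26;  t_258 = 92;  t_259 = 89
  t_260 = 78;  t_261 = 22;  t_262 = 20;  t_263 = 65;  t_264 = 13;  t_265 = 68
  t_266 = 51;  t_267 = 46;  t_268 = 66;  t_269 = 20;  t_270 = 95;  t_271 = 88
  t_272 = 7;  t_273 = 29;  t_274 = 42;  t_275 = 41;  t_276 = 65;  t_277 = 67
  t_278 = 9;  t_279 = 77;  t_280 = 84;  t_281 = 20;  t_282 = 72;  t_283 = 79
  t_284 = 57;  t_285 = 20;  t_286 = 58;  t_287 = 44;  t_288 = 79;  t_289 = 82
  t_290 = 34;  t_291 = 88;  t_292 = 58;  t_293 = 11;  t_294 = 45;  t_295 = 23
  t_296 = 0;  t_297 = 73;  t_298 = 37;  t_299 = 10;  t_300 = 37;  t_301 = 42
  t_302 = 20;  t_303 = 61;  t_304 = 3;  t_305 = 5;  t_306 = 41;  t_307 = 53
  t_308 = 37;  t_309 = 14;  t_310 = 47;  t_311 = 8;  t_312 = 30;  t_313 = 54
  t_314 = 32;  t_315 = 11;  t_316 = 89;  t_317 = 36;  t_318 = 14;  t_319 = 86
  t_320 = 57;  t_321 = 38;  t_322 = 6;  t_323 = 85;  t_324 = 27;  t_325 = 2
  t_326 = 19;  t_327 = 18;  t_328 = 80;  t_329 = 80;  t_330 = 87;  t_331 = 56
  t_332 = 45;  t_333 = 14;  t_334 = 26;  t_335 = 4;  t_336 = 63;  t_337 = 50
  t_338 = 93;  t_339 = 77;  t_340 = 9;  t_341 = 75;  t_342 = 79;  t_343 = 37
  t_344 = 67;  t_345 = 34;  t_346 = 91;  t_347 = 17;  t_348 = 34;  t_349 = 4
  t_350 = 42;  t_351 = 46;  t_352 = 29;  t_353 = 73;  t_354 = 70;  t_355 = 44
  t_356 = 96;  t_357 = 76;  t_358 = 35;  t_359 = 82;  t_360 = 4;  t_361 = 13
t_362 = 51·13 + 58·4 = 22
t_363 = 51·22 + 58·13 = 33

33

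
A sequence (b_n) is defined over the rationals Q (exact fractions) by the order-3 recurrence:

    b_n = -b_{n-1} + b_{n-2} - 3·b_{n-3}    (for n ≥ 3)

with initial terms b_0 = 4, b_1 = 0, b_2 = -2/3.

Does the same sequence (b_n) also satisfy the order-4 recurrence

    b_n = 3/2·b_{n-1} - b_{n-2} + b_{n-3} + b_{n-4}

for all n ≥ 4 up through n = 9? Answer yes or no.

Terms b_0..b_9: 4, 0, -2/3, -34/3, 32/3, -20, 194/3, -350/3, 724/3, -552
n=4: candidate gives -37/3, actual b_4 = 32/3 ✗

no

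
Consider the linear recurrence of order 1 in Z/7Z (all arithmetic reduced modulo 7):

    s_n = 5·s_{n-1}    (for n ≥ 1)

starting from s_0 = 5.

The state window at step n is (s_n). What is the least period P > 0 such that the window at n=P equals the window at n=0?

6

n=0: window = (5)
n=1: window = (4)
n=2: window = (6)
n=3: window = (2)
n=4: window = (3)
n=5: window = (1)
n=6: window = (5)
window at n=6 equals window at n=0 → period = 6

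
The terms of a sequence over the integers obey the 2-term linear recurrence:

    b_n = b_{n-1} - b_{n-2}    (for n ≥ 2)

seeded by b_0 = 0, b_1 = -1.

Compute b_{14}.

-1

b_2 = 1·-1 + -1·0 = -1
b_3 = 1·-1 + -1·-1 = 0
b_4 = 1·0 + -1·-1 = 1
b_5 = 1·1 + -1·0 = 1
b_6 = 1·1 + -1·1 = 0
b_7 = 1·0 + -1·1 = -1
(b_6, b_7) = (0, -1) = (b_0, b_1), so the sequence has period 6.
14 ≡ 2 (mod 6), hence b_14 = b_2 = -1.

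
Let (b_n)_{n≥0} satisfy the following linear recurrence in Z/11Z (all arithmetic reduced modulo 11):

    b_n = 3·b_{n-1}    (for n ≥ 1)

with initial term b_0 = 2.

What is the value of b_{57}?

7

b_1 = 3·2 = 6
b_2 = 3·6 = 7
b_3 = 3·7 = 10
b_4 = 3·10 = 8
b_5 = 3·8 = 2
(b_5) = (2) = (b_0), so the sequence has period 5.
57 ≡ 2 (mod 5), hence b_57 = b_2 = 7.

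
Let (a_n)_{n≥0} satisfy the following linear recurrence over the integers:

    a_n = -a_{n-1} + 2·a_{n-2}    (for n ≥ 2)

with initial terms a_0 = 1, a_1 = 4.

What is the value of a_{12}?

-4094

a_2 = -1·4 + 2·1 = -2
a_3 = -1·-2 + 2·4 = 10
a_4 = -1·10 + 2·-2 = -14
a_5 = -1·-14 + 2·10 = 34
a_6 = -1·34 + 2·-14 = -62
a_7 = -1·-62 + 2·34 = 130
a_8 = -1·130 + 2·-62 = -254
a_9 = -1·-254 + 2·130 = 514
a_10 = -1·514 + 2·-254 = -1022
a_11 = -1·-1022 + 2·514 = 2050
a_12 = -1·2050 + 2·-1022 = -4094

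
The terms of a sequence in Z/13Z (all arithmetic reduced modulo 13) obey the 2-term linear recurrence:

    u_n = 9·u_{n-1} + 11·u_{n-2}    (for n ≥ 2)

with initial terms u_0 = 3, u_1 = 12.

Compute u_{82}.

u_2 = 9·12 + 11·3 = 11
u_3 = 9·11 + 11·12 = 10
u_4 = 9·10 + 11·11 = 3
u_5 = 9·3 + 11·10 = 7
u_6 = 9·7 + 11·3 = 5
u_7 = 9·5 + 11·7 = 5
u_8 = 9·5 + 11·5 = 9
u_9 = 9·9 + 11·5 = 6
u_10 = 9·6 + 11·9 = 10
u_11 = 9·10 + 11·6 = 0
u_12 = 9·0 + 11·10 = 6
u_13 = 9·6 + 11·0 = 2
u_14 = 9·2 + 11·6 = 6
u_15 = 9·6 + 11·2 = 11
u_16 = 9·11 + 11·6 = 9
u_17 = 9·9 + 11·11 = 7
u_18 = 9·7 + 11·9 = 6
u_19 = 9·6 + 11·7 = 1
u_20 = 9·1 + 11·6 = 10
u_21 = 9·10 + 11·1 = 10
u_22 = 9·10 + 11·10 = 5
u_23 = 9·5 + 11·10 = 12
u_24 = 9·12 + 11·5 = 7
u_25 = 9·7 + 11·12 = 0
u_26 = 9·0 + 11·7 = 12
u_27 = 9·12 + 11·0 = 4
u_28 = 9·4 + 11·12 = 12
u_29 = 9·12 + 11·4 = 9
u_30 = 9·9 + 11·12 = 5
u_31 = 9·5 + 11·9 = 1
u_32 = 9·1 + 11·5 = 12
u_33 = 9·12 + 11·1 = 2
u_34 = 9·2 + 11·12 = 7
u_35 = 9·7 + 11·2 = 7
u_36 = 9·7 + 11·7 = 10
u_37 = 9·10 + 11·7 = 11
u_38 = 9·11 + 11·10 = 1
u_39 = 9·1 + 11·11 = 0
u_40 = 9·0 + 11·1 = 11
u_41 = 9·11 + 11·0 = 8
u_42 = 9·8 + 11·11 = 11
u_43 = 9·11 + 11·8 = 5
u_44 = 9·5 + 11·11 = 10
u_45 = 9·10 + 11·5 = 2
u_46 = 9·2 + 11·10 = 11
u_47 = 9·11 + 11·2 = 4
u_48 = 9·4 + 11·11 = 1
u_49 = 9·1 + 11·4 = 1
u_50 = 9·1 + 11·1 = 7
u_51 = 9·7 + 11·1 = 9
u_52 = 9·9 + 11·7 = 2
u_53 = 9·2 + 11·9 = 0
u_54 = 9·0 + 11·2 = 9
u_55 = 9·9 + 11·0 = 3
u_56 = 9·3 + 11·9 = 9
u_57 = 9·9 + 11·3 = 10
u_58 = 9·10 + 11·9 = 7
u_59 = 9·7 + 11·10 = 4
u_60 = 9·4 + 11·7 = 9
u_61 = 9·9 + 11·4 = 8
u_62 = 9·8 + 11·9 = 2
u_63 = 9·2 + 11·8 = 2
u_64 = 9·2 + 11·2 = 1
u_65 = 9·1 + 11·2 = 5
u_66 = 9·5 + 11·1 = 4
u_67 = 9·4 + 11·5 = 0
u_68 = 9·0 + 11·4 = 5
u_69 = 9·5 + 11·0 = 6
u_70 = 9·6 + 11·5 = 5
u_71 = 9·5 + 11·6 = 7
u_72 = 9·7 + 11·5 = 1
u_73 = 9·1 + 11·7 = 8
u_74 = 9·8 + 11·1 = 5
u_75 = 9·5 + 11·8 = 3
u_76 = 9·3 + 11·5 = 4
u_77 = 9·4 + 11·3 = 4
u_78 = 9·4 + 11·4 = 2
u_79 = 9·2 + 11·4 = 10
u_80 = 9·10 + 11·2 = 8
u_81 = 9·8 + 11·10 = 0
u_82 = 9·0 + 11·8 = 10

10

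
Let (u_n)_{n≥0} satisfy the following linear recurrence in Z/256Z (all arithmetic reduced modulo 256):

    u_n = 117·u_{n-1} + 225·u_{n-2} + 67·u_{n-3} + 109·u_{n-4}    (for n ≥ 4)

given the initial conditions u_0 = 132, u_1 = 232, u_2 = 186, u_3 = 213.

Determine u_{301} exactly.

u_4 = 117·213 + 225·186 + 67·232 + 109·132 = 191
u_5 = 117·191 + 225·213 + 67·186 + 109·232 = 246
u_6 = 117·246 + 225·191 + 67·213 + 109·186 = 62
u_7 = 117·62 + 225·246 + 67·191 + 109·213 = 58
u_8 = 117·58 + 225·62 + 67·246 + 109·191 = 181
u_9 = 117·181 + 225·58 + 67·62 + 109·246 = 171
Continuing the recurrence:
  u_10 = 208;  u_11 = 108;  u_12 = 254;  u_13 = 65;  u_14 = 199;  u_15 = 138
  u_16 = 34;  u_17 = 150;  u_18 = 73;  u_19 = 219;  u_20 = 252;  u_21 = 160
  u_22 = 2;  u_23 = 189;  u_24 = 79;  u_25 = 222;  u_26 = 54;  u_27 = 242
  u_28 = 205;  u_29 = 11;  u_30 = 136;  u_31 = 132;  u_32 = 6;  u_33 = 9
  u_34 = 215;  u_35 = 242;  u_36 = 122;  u_37 = 142;  u_38 = 1;  u_39 = 59
  u_40 = 244;  u_41 = 24;  u_42 = 74;  u_43 = 229;  u_44 = 223;  u_45 = 198
  u_46 = 238;  u_47 = 170;  u_48 = 165;  u_49 = 107;  u_50 = 192;  u_51 = 92
  u_52 = 14;  u_53 = 17;  u_54 = 231;  u_55 = 90;  u_56 = 146;  u_57 = 134
  u_58 = 121;  u_59 = 155;  u_60 = 108;  u_61 = 80;  u_62 = 146;  u_63 = 77
  u_64 = 111;  u_65 = 174;  u_66 = 102;  u_67 = 98;  u_68 = 61;  u_69 = 203
  u_70 = 120;  u_71 = 244;  u_72 = 22;  u_73 = 89;  u_74 = 247;  u_75 = 194
  u_76 = 106;  u_77 = 126;  u_78 = 177;  u_79 = 251;  u_80 = 100;  u_81 = 72
  u_82 = 218;  u_83 = 245;  u_84 = 255;  u_85 = 150;  u_86 = 158;  u_87 = 26
  u_88 = 149;  u_89 = 43;  u_90 = 176;  u_91 = 76;  u_92 = 30;  u_93 = 225
  u_94 = 7;  u_95 = 42;  u_96 = 2;  u_97 = 118;  u_98 = 169;  u_99 = 91
  u_100 = 220;  u_101 = 0;  u_102 = 34;  u_103 = 221;  u_104 = 143;  u_105 = 126
  u_106 = 150;  u_107 = 210;  u_108 = 173;  u_109 = 139;  u_110 = 104;  u_111 = 100
  u_112 = 38;  u_113 = 169;  u_114 = 23;  u_115 = 146;  u_116 = 90;  u_117 = 110
  u_118 = 97;  u_119 = 187;  u_120 = 212;  u_121 = 120;  u_122 = 106;  u_123 = 5
  u_124 = 31;  u_125 = 102;  u_126 = 78;  u_127 = 138;  u_128 = 133;  u_129 = 235
  u_130 = 160;  u_131 = 60;  u_132 = 46;  u_133 = 177;  u_134 = 39;  u_135 = 250
  u_136 = 114;  u_137 = 102;  u_138 = 217;  u_139 = 27;  u_140 = 76;  u_141 = 176
  u_142 = 178;  u_143 = 109;  u_144 = 175;  u_145 = 78;  u_146 = 198;  u_147 = 66
  u_148 = 29;  u_149 = 75;  u_150 = 88;  u_151 = 212;  u_152 = 54;  u_153 = 249
  u_154 = 55;  u_155 = 98;  u_156 = 74;  u_157 = 94;  u_158 = 17;  u_159 = 123
  u_160 = 68;  u_161 = 168;  u_162 = 250;  u_163 = 21;  u_164 = 63;  u_165 = 54
  u_166 = 254;  u_167 = 250;  u_168 = 117;  u_169 = 171;  u_170 = 144;  u_171 = 44
  u_172 = 62;  u_173 = 129;  u_174 = 71;  u_175 = 202;  u_176 = 226;  u_177 = 86
  u_178 = 9;  u_179 = 219;  u_180 = 188;  u_181 = 96;  u_182 = 66;  u_183 = 253
  u_184 = 207;  u_185 = 30;  u_186 = 246;  u_187 = 178;  u_188 = 141;  u_189 = 11
  u_190 = 72;  u_191 = 68;  u_192 = 70;  u_193 = 73;  u_194 = 87;  u_195 = 50
  u_196 = 58;  u_197 = 78;  u_198 = 193;  u_199 = 59;  u_200 = 180;  u_201 = 216
  u_202 = 138;  u_203 = 37;  u_204 = 95;  u_205 = 6;  u_206 = 174;  u_207 = 106
  u_208 = 101;  u_209 = 107;  u_210 = 128;  u_211 = 28;  u_212 = 78;  u_213 = 81
  u_214 = 103;  u_215 = 154;  u_216 = 82;  u_217 = 70;  u_218 = 57;  u_219 = 155
  u_220 = 44;  u_221 = 16;  u_222 = 210;  u_223 = 141;  u_224 = 239;  u_225 = 238
  u_226 = 38;  u_227 = 34;  u_228 = 253;  u_229 = 203;  u_230 = 56;  u_231 = 180
  u_232 = 86;  u_233 = 153;  u_234 = 119;  u_235 = 2;  u_236 = 42;  u_237 = 62
  u_238 = 113;  u_239 = 251;  u_240 = 36;  u_241 = 8;  u_242 = 26;  u_243 = 53
  u_244 = 127;  u_245 = 214;  u_246 = 94;  u_247 = 218;  u_248 = 85;  u_249 = 43
  u_250 = 112;  u_251 = 12;  u_252 = 94;  u_253 = 33;  u_254 = 135;  u_255 = 106
  u_256 = 194;  u_257 = 54;  u_258 = 105;  u_259 = 91;  u_260 = 156;  u_261 = 192
  u_262 = 98;  u_263 = 29;  u_264 = 15;  u_265 = 190;  u_266 = 86;  u_267 = 146
  u_268 = 109;  u_269 = 139;  u_270 = 40;  u_271 = 36;  u_272 = 102;  u_273 = 233
  u_274 = 151;  u_275 = 210;  u_276 = 26;  u_277 = 46;  u_278 = 33;  u_279 = 187
  u_280 = 148;  u_281 = 56;  u_282 = 170;  u_283 = 69;  u_284 = 159;  u_285 = 166
  u_286 = 14;  u_287 = 74;  u_288 = 69;  u_289 = 235;  u_290 = 96;  u_291 = 252
  u_292 = 110;  u_293 = 241;  u_294 = 167;  u_295 = 58;  u_296 = 50;  u_297 = 38
  u_298 = 153;  u_299 = 27
u_300 = 117·27 + 225·153 + 67·38 + 109·50 = 12
u_301 = 117·12 + 225·27 + 67·153 + 109·38 = 112

112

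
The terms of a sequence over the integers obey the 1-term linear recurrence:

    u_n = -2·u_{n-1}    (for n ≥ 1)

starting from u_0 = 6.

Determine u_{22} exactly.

25165824

u_1 = -2·6 = -12
u_2 = -2·-12 = 24
u_3 = -2·24 = -48
u_4 = -2·-48 = 96
u_5 = -2·96 = -192
u_6 = -2·-192 = 384
u_7 = -2·384 = -768
u_8 = -2·-768 = 1536
u_9 = -2·1536 = -3072
u_10 = -2·-3072 = 6144
u_11 = -2·6144 = -12288
u_12 = -2·-12288 = 24576
u_13 = -2·24576 = -49152
u_14 = -2·-49152 = 98304
u_15 = -2·98304 = -196608
u_16 = -2·-196608 = 393216
u_17 = -2·393216 = -786432
u_18 = -2·-786432 = 1572864
u_19 = -2·1572864 = -3145728
u_20 = -2·-3145728 = 6291456
u_21 = -2·6291456 = -12582912
u_22 = -2·-12582912 = 25165824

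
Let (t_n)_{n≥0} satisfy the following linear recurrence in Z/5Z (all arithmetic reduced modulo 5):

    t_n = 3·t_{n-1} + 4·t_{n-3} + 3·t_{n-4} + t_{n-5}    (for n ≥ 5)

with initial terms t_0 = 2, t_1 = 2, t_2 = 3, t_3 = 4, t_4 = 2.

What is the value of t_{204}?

4

t_5 = 3·2 + 0·4 + 4·3 + 3·2 + 1·2 = 1
t_6 = 3·1 + 0·2 + 4·4 + 3·3 + 1·2 = 0
t_7 = 3·0 + 0·1 + 4·2 + 3·4 + 1·3 = 3
t_8 = 3·3 + 0·0 + 4·1 + 3·2 + 1·4 = 3
t_9 = 3·3 + 0·3 + 4·0 + 3·1 + 1·2 = 4
t_10 = 3·4 + 0·3 + 4·3 + 3·0 + 1·1 = 0
t_11 = 3·0 + 0·4 + 4·3 + 3·3 + 1·0 = 1
t_12 = 3·1 + 0·0 + 4·4 + 3·3 + 1·3 = 1
t_13 = 3·1 + 0·1 + 4·0 + 3·4 + 1·3 = 3
t_14 = 3·3 + 0·1 + 4·1 + 3·0 + 1·4 = 2
t_15 = 3·2 + 0·3 + 4·1 + 3·1 + 1·0 = 3
t_16 = 3·3 + 0·2 + 4·3 + 3·1 + 1·1 = 0
t_17 = 3·0 + 0·3 + 4·2 + 3·3 + 1·1 = 3
t_18 = 3·3 + 0·0 + 4·3 + 3·2 + 1·3 = 0
t_19 = 3·0 + 0·3 + 4·0 + 3·3 + 1·2 = 1
t_20 = 3·1 + 0·0 + 4·3 + 3·0 + 1·3 = 3
t_21 = 3·3 + 0·1 + 4·0 + 3·3 + 1·0 = 3
t_22 = 3·3 + 0·3 + 4·1 + 3·0 + 1·3 = 1
t_23 = 3·1 + 0·3 + 4·3 + 3·1 + 1·0 = 3
t_24 = 3·3 + 0·1 + 4·3 + 3·3 + 1·1 = 1
t_25 = 3·1 + 0·3 + 4·1 + 3·3 + 1·3 = 4
t_26 = 3·4 + 0·1 + 4·3 + 3·1 + 1·3 = 0
t_27 = 3·0 + 0·4 + 4·1 + 3·3 + 1·1 = 4
t_28 = 3·4 + 0·0 + 4·4 + 3·1 + 1·3 = 4
t_29 = 3·4 + 0·4 + 4·0 + 3·4 + 1·1 = 0
t_30 = 3·0 + 0·4 + 4·4 + 3·0 + 1·4 = 0
t_31 = 3·0 + 0·0 + 4·4 + 3·4 + 1·0 = 3
t_32 = 3·3 + 0·0 + 4·0 + 3·4 + 1·4 = 0
t_33 = 3·0 + 0·3 + 4·0 + 3·0 + 1·4 = 4
t_34 = 3·4 + 0·0 + 4·3 + 3·0 + 1·0 = 4
t_35 = 3·4 + 0·4 + 4·0 + 3·3 + 1·0 = 1
t_36 = 3·1 + 0·4 + 4·4 + 3·0 + 1·3 = 2
t_37 = 3·2 + 0·1 + 4·4 + 3·4 + 1·0 = 4
t_38 = 3·4 + 0·2 + 4·1 + 3·4 + 1·4 = 2
t_39 = 3·2 + 0·4 + 4·2 + 3·1 + 1·4 = 1
t_40 = 3·1 + 0·2 + 4·4 + 3·2 + 1·1 = 1
t_41 = 3·1 + 0·1 + 4·2 + 3·4 + 1·2 = 0
t_42 = 3·0 + 0·1 + 4·1 + 3·2 + 1·4 = 4
t_43 = 3·4 + 0·0 + 4·1 + 3·1 + 1·2 = 1
t_44 = 3·1 + 0·4 + 4·0 + 3·1 + 1·1 = 2
t_45 = 3·2 + 0·1 + 4·4 + 3·0 + 1·1 = 3
t_46 = 3·3 + 0·2 + 4·1 + 3·4 + 1·0 = 0
t_47 = 3·0 + 0·3 + 4·2 + 3·1 + 1·4 = 0
t_48 = 3·0 + 0·0 + 4·3 + 3·2 + 1·1 = 4
t_49 = 3·4 + 0·0 + 4·0 + 3·3 + 1·2 = 3
t_50 = 3·3 + 0·4 + 4·0 + 3·0 + 1·3 = 2
t_51 = 3·2 + 0·3 + 4·4 + 3·0 + 1·0 = 2
t_52 = 3·2 + 0·2 + 4·3 + 3·4 + 1·0 = 0
t_53 = 3·0 + 0·2 + 4·2 + 3·3 + 1·4 = 1
t_54 = 3·1 + 0·0 + 4·2 + 3·2 + 1·3 = 0
t_55 = 3·0 + 0·1 + 4·0 + 3·2 + 1·2 = 3
t_56 = 3·3 + 0·0 + 4·1 + 3·0 + 1·2 = 0
t_57 = 3·0 + 0·3 + 4·0 + 3·1 + 1·0 = 3
t_58 = 3·3 + 0·0 + 4·3 + 3·0 + 1·1 = 2
t_59 = 3·2 + 0·3 + 4·0 + 3·3 + 1·0 = 0
t_60 = 3·0 + 0·2 + 4·3 + 3·0 + 1·3 = 0
t_61 = 3·0 + 0·0 + 4·2 + 3·3 + 1·0 = 2
t_62 = 3·2 + 0·0 + 4·0 + 3·2 + 1·3 = 0
t_63 = 3·0 + 0·2 + 4·0 + 3·0 + 1·2 = 2
t_64 = 3·2 + 0·0 + 4·2 + 3·0 + 1·0 = 4
t_65 = 3·4 + 0·2 + 4·0 + 3·2 + 1·0 = 3
t_66 = 3·3 + 0·4 + 4·2 + 3·0 + 1·2 = 4
t_67 = 3·4 + 0·3 + 4·4 + 3·2 + 1·0 = 4
t_68 = 3·4 + 0·4 + 4·3 + 3·4 + 1·2 = 3
t_69 = 3·3 + 0·4 + 4·4 + 3·3 + 1·4 = 3
t_70 = 3·3 + 0·3 + 4·4 + 3·4 + 1·3 = 0
t_71 = 3·0 + 0·3 + 4·3 + 3·4 + 1·4 = 3
t_72 = 3·3 + 0·0 + 4·3 + 3·3 + 1·4 = 4
t_73 = 3·4 + 0·3 + 4·0 + 3·3 + 1·3 = 4
t_74 = 3·4 + 0·4 + 4·3 + 3·0 + 1·3 = 2
t_75 = 3·2 + 0·4 + 4·4 + 3·3 + 1·0 = 1
t_76 = 3·1 + 0·2 + 4·4 + 3·4 + 1·3 = 4
t_77 = 3·4 + 0·1 + 4·2 + 3·4 + 1·4 = 1
t_78 = 3·1 + 0·4 + 4·1 + 3·2 + 1·4 = 2
t_79 = 3·2 + 0·1 + 4·4 + 3·1 + 1·2 = 2
t_80 = 3·2 + 0·2 + 4·1 + 3·4 + 1·1 = 3
t_81 = 3·3 + 0·2 + 4·2 + 3·1 + 1·4 = 4
t_82 = 3·4 + 0·3 + 4·2 + 3·2 + 1·1 = 2
(t_78, t_79, t_80, t_81, t_82) = (2, 2, 3, 4, 2) = (t_0, t_1, t_2, t_3, t_4), so the sequence has period 78.
204 ≡ 48 (mod 78), hence t_204 = t_48 = 4.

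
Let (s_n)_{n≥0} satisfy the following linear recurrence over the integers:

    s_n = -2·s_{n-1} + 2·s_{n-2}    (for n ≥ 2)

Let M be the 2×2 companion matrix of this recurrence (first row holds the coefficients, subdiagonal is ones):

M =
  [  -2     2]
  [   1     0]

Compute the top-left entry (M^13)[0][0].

(M^13)[0][0] is the top entry after applying M 13 times to the unit state (1, 0). Equivalently it is h_{14} for the auxiliary sequence (h_n) obeying the same recurrence with h_1 = 1 and h_i = 0 for 0 ≤ i < 1:
h_2 = -2·1 + 2·0 = -2
h_3 = -2·-2 + 2·1 = 6
h_4 = -2·6 + 2·-2 = -16
h_5 = -2·-16 + 2·6 = 44
h_6 = -2·44 + 2·-16 = -120
h_7 = -2·-120 + 2·44 = 328
h_8 = -2·328 + 2·-120 = -896
h_9 = -2·-896 + 2·328 = 2448
h_10 = -2·2448 + 2·-896 = -6688
h_11 = -2·-6688 + 2·2448 = 18272
h_12 = -2·18272 + 2·-6688 = -49920
h_13 = -2·-49920 + 2·18272 = 136384
h_14 = -2·136384 + 2·-49920 = -372608

-372608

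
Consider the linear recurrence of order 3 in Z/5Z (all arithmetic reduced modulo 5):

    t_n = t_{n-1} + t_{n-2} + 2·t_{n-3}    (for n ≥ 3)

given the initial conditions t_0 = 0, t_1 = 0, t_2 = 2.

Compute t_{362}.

t_3 = 1·2 + 1·0 + 2·0 = 2
t_4 = 1·2 + 1·2 + 2·0 = 4
t_5 = 1·4 + 1·2 + 2·2 = 0
t_6 = 1·0 + 1·4 + 2·2 = 3
t_7 = 1·3 + 1·0 + 2·4 = 1
t_8 = 1·1 + 1·3 + 2·0 = 4
t_9 = 1·4 + 1·1 + 2·3 = 1
t_10 = 1·1 + 1·4 + 2·1 = 2
t_11 = 1·2 + 1·1 + 2·4 = 1
t_12 = 1·1 + 1·2 + 2·1 = 0
t_13 = 1·0 + 1·1 + 2·2 = 0
t_14 = 1·0 + 1·0 + 2·1 = 2
(t_12, t_13, t_14) = (0, 0, 2) = (t_0, t_1, t_2), so the sequence has period 12.
362 ≡ 2 (mod 12), hence t_362 = t_2 = 2.

2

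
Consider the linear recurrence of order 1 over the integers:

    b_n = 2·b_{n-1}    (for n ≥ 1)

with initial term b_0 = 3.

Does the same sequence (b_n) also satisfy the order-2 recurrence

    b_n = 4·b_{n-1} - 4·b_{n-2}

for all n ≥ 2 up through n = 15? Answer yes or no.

Terms b_0..b_15: 3, 6, 12, 24, 48, 96, 192, 384, 768, 1536, 3072, 6144, 12288, 24576, 49152, 98304
n=2: candidate gives 12, actual b_2 = 12 ✓
n=3: candidate gives 24, actual b_3 = 24 ✓
n=4: candidate gives 48, actual b_4 = 48 ✓
n=5: candidate gives 96, actual b_5 = 96 ✓
n=6: candidate gives 192, actual b_6 = 192 ✓
n=7: candidate gives 384, actual b_7 = 384 ✓
n=8: candidate gives 768, actual b_8 = 768 ✓
n=9: candidate gives 1536, actual b_9 = 1536 ✓
n=10: candidate gives 3072, actual b_10 = 3072 ✓
n=11: candidate gives 6144, actual b_11 = 6144 ✓
n=12: candidate gives 12288, actual b_12 = 12288 ✓
n=13: candidate gives 24576, actual b_13 = 24576 ✓
n=14: candidate gives 49152, actual b_14 = 49152 ✓
n=15: candidate gives 98304, actual b_15 = 98304 ✓

yes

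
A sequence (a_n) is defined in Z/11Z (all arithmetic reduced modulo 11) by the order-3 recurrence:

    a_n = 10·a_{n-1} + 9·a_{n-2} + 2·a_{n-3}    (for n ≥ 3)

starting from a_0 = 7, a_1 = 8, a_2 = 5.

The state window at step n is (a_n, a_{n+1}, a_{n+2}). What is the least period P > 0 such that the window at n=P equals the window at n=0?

n=0: window = (7, 8, 5)
n=1: window = (8, 5, 4)
n=2: window = (5, 4, 2)
n=3: window = (4, 2, 0)
n=4: window = (2, 0, 4)
n=5: window = (0, 4, 0)
n=6: window = (4, 0, 3)
n=7: window = (0, 3, 5)
n=8: window = (3, 5, 0)
n=9: window = (5, 0, 7)
n=10: window = (0, 7, 3)
n=11: window = (7, 3, 5)
n=12: window = (3, 5, 3)
n=13: window = (5, 3, 4)
n=14: window = (3, 4, 0)
n=15: window = (4, 0, 9)
n=16: window = (0, 9, 10)
n=17: window = (9, 10, 5)
n=18: window = (10, 5, 4)
n=19: window = (5, 4, 6)
n=20: window = (4, 6, 7)
n=21: window = (6, 7, 0)
n=22: window = (7, 0, 9)
n=23: window = (0, 9, 5)
n=24: window = (9, 5, 10)
n=25: window = (5, 10, 9)
n=26: window = (10, 9, 3)
n=27: window = (9, 3, 10)
n=28: window = (3, 10, 2)
n=29: window = (10, 2, 6)
n=30: window = (2, 6, 10)
n=31: window = (6, 10, 4)
n=32: window = (10, 4, 10)
n=33: window = (4, 10, 2)
n=34: window = (10, 2, 8)
n=35: window = (2, 8, 8)
n=36: window = (8, 8, 2)
n=37: window = (8, 2, 9)
n=38: window = (2, 9, 3)
n=39: window = (9, 3, 5)
n=40: window = (3, 5, 7)
…
n=1328: window = (10, 8, 7)
n=1329: window = (8, 7, 8)
n=1330: window = (7, 8, 5)
window at n=1330 equals window at n=0 → period = 1330

1330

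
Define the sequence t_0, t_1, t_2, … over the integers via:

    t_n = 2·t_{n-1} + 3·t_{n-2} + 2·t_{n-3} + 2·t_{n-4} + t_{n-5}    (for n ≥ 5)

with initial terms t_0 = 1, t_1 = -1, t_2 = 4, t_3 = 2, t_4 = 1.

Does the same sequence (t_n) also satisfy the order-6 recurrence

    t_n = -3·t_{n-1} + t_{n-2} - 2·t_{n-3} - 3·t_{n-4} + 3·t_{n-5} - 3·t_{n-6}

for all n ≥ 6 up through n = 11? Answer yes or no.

Terms t_0..t_11: 1, -1, 4, 2, 1, 15, 44, 143, 452, 1452, 4649, 14888
n=6: candidate gives -66, actual t_6 = 44 ✗

no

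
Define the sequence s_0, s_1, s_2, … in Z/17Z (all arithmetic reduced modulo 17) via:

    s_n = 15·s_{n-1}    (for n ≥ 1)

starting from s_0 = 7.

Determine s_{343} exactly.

s_1 = 15·7 = 3
s_2 = 15·3 = 11
s_3 = 15·11 = 12
s_4 = 15·12 = 10
s_5 = 15·10 = 14
s_6 = 15·14 = 6
s_7 = 15·6 = 5
s_8 = 15·5 = 7
(s_8) = (7) = (s_0), so the sequence has period 8.
343 ≡ 7 (mod 8), hence s_343 = s_7 = 5.

5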